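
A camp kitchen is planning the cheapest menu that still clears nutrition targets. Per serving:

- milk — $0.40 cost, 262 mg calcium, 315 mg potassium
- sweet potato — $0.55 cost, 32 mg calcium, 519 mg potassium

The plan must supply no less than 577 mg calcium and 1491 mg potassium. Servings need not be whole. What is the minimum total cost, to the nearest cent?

$1.71

milk only: max(577/262, 1491/315) = 4.733 servings → $1.89.
sweet potato only: max(577/32, 1491/519) = 18.03 servings → $9.92.
milk + sweet potato with both tight: 2 servings and 1.659 servings → $1.71.
The minimum over all feasible corners is $1.71.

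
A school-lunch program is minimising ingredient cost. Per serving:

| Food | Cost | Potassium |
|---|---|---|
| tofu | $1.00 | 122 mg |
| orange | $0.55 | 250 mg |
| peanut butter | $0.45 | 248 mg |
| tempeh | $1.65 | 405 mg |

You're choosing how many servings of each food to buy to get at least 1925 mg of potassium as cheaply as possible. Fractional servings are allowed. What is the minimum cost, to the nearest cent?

Cost per mg of potassium: peanut butter $0.0018, orange $0.0022, tempeh $0.0041, tofu $0.0082.
With no serving limits, use only peanut butter: 1925 mg / 248 mg = 7.762 servings × $0.45 = $3.49.

$3.49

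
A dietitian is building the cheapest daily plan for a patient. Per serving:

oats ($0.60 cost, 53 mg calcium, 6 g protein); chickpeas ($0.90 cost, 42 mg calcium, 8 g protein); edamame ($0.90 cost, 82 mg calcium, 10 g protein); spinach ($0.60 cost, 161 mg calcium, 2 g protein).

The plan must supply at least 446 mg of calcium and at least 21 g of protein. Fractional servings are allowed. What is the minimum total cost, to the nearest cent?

This is a tiny linear program; its minimum lies at a vertex of the feasible set. List the vertices and price them.
oats only: max(446/53, 21/6) = 8.415 servings → $5.05.
chickpeas only: max(446/42, 21/8) = 10.62 servings → $9.56.
edamame only: max(446/82, 21/10) = 5.439 servings → $4.90.
spinach only: max(446/161, 21/2) = 10.5 servings → $6.30.
oats + chickpeas: the both-tight solution has a negative serving — not a feasible corner.
oats + edamame: the both-tight solution has a negative serving — not a feasible corner.
oats + spinach with both tight: 2.894 servings and 1.817 servings → $2.83.
chickpeas + edamame: the both-tight solution has a negative serving — not a feasible corner.
chickpeas + spinach with both tight: 2.067 servings and 2.231 servings → $3.20.
edamame + spinach with both tight: 1.721 servings and 1.893 servings → $2.69.
Cheapest feasible corner: $2.69.

$2.69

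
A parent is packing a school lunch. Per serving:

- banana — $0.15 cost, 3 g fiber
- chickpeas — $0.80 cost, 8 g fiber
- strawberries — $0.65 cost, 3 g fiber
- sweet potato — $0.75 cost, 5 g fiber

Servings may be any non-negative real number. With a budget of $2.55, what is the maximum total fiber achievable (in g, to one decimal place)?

51.0 g

Fiber per dollar: banana 20, chickpeas 10, sweet potato 6.667, strawberries 4.615.
With no serving limits, spend the whole cost allowance on banana: $2.55 / $0.15 × 3 g = 51.0 g.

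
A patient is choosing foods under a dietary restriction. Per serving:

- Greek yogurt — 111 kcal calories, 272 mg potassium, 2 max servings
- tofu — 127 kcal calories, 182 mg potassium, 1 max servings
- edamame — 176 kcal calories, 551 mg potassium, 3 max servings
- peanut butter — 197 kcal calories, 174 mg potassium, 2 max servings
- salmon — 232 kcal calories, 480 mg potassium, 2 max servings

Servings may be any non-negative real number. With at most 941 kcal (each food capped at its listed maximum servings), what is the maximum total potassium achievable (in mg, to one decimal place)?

2592.2 mg

Potassium per kcal: edamame 3.131, Greek yogurt 2.45, salmon 2.069, tofu 1.433, peanut butter 0.8832.
Take 3 servings of edamame: uses 528 kcal, +1653.0 mg potassium (running total 1653.0 mg).
Take 2 servings of Greek yogurt: uses 222 kcal, +544.0 mg potassium (running total 2197.0 mg).
Take 0.8233 servings of salmon: uses 191 kcal, +395.2 mg potassium (running total 2592.2 mg).
Filling greedily by potassium-per-kcal is optimal for one linear limit, giving 2592.2 mg.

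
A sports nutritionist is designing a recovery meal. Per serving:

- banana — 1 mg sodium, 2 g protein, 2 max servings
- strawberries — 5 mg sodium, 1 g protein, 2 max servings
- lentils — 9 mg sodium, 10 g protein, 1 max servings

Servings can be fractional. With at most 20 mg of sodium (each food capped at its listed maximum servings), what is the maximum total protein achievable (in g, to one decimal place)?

Protein per mg sodium: banana 2, lentils 1.111, strawberries 0.2.
Take 2 servings of banana: uses 2 mg sodium, +4.0 g protein (running total 4.0 g).
Take 1 serving of lentils: uses 9 mg sodium, +10.0 g protein (running total 14.0 g).
Take 1.8 servings of strawberries: uses 9 mg sodium, +1.8 g protein (running total 15.8 g).
Greedy by best ratio exhausts the sodium allowance optimally: 15.8 g.

15.8 g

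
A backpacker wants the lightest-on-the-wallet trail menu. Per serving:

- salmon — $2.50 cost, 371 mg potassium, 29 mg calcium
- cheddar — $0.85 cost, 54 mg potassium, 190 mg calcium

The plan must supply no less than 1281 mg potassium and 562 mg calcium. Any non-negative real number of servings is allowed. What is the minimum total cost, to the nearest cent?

Compare the cost at each extreme point of the feasible region.
salmon only: max(1281/371, 562/29) = 19.38 servings → $48.45.
cheddar only: max(1281/54, 562/190) = 23.72 servings → $20.16.
salmon + cheddar with both tight: 3.091 servings and 2.486 servings → $9.84.
So the least-cost plan costs $9.84.

$9.84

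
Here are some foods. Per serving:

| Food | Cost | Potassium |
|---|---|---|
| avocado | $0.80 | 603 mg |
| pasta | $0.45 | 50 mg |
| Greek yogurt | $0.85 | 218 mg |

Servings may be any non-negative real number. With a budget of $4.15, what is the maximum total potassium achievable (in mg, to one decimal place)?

3128.1 mg

Potassium per dollar: avocado 753.8, Greek yogurt 256.5, pasta 111.1.
With no serving limits, spend the whole cost allowance on avocado: $4.15 / $0.80 × 603 mg = 3128.1 mg.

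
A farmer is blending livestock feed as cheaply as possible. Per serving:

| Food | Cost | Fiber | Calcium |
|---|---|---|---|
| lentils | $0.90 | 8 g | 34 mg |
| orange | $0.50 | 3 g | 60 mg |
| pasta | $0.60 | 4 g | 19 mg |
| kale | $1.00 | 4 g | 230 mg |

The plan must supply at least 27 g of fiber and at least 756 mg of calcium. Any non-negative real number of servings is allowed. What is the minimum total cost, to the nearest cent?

lentils only: max(27/8, 756/34) = 22.24 servings → $20.01.
orange only: max(27/3, 756/60) = 12.6 servings → $6.30.
pasta only: max(27/4, 756/19) = 39.79 servings → $23.87.
kale only: max(27/4, 756/230) = 6.75 servings → $6.75.
lentils + orange with both targets exact would need a negative amount; discard.
lentils + pasta: intersection lies outside the first quadrant.
lentils + kale with both tight: 1.87 servings and 3.011 servings → $4.69.
orange + pasta: intersection lies outside the first quadrant.
orange + kale with both tight: 7.08 servings and 1.44 servings → $4.98.
pasta + kale with both tight: 3.775 servings and 2.975 servings → $5.24.
So the least-cost plan costs $4.69.

$4.69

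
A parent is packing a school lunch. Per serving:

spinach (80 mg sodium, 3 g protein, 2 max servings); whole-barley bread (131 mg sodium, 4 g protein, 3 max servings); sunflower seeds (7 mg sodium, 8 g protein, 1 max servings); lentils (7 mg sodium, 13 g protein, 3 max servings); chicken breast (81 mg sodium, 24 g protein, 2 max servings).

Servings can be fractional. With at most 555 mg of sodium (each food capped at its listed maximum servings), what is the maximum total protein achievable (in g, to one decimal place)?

107.3 g

Protein per mg sodium: lentils 1.857, sunflower seeds 1.143, chicken breast 0.2963, spinach 0.0375, whole-barley bread 0.03053.
Take 3 servings of lentils: uses 21 mg sodium, +39.0 g protein (running total 39.0 g).
Take 1 serving of sunflower seeds: uses 7 mg sodium, +8.0 g protein (running total 47.0 g).
Take 2 servings of chicken breast: uses 162 mg sodium, +48.0 g protein (running total 95.0 g).
Take 2 servings of spinach: uses 160 mg sodium, +6.0 g protein (running total 101.0 g).
Take 1.565 servings of whole-barley bread: uses 205 mg sodium, +6.3 g protein (running total 107.3 g).
Greedy by best ratio exhausts the sodium allowance optimally: 107.3 g.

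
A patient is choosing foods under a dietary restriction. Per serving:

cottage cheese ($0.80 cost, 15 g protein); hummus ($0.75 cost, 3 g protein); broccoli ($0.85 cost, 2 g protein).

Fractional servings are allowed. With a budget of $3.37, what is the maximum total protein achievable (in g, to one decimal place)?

Protein per dollar: cottage cheese 18.75, hummus 4, broccoli 2.353.
With no serving limits, spend the whole cost allowance on cottage cheese: $3.37 / $0.80 × 15 g = 63.2 g.

63.2 g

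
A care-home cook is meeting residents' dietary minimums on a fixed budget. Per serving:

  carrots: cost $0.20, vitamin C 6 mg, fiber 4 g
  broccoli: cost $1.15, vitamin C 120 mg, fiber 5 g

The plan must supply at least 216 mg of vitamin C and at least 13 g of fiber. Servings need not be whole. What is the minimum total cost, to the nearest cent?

$2.22

Compare the cost at each extreme point of the feasible region.
carrots only: max(216/6, 13/4) = 36 servings → $7.20.
broccoli only: max(216/120, 13/5) = 2.6 servings → $2.99.
carrots + broccoli with both tight: 1.067 servings and 1.747 servings → $2.22.
So the least-cost plan costs $2.22.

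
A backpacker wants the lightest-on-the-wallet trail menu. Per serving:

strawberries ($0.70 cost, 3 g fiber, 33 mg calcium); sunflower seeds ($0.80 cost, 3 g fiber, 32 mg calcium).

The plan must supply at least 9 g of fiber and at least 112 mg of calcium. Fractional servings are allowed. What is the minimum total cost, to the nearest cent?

Compare the cost at each extreme point of the feasible region.
strawberries only: max(9/3, 112/33) = 3.394 servings → $2.38.
sunflower seeds only: max(9/3, 112/32) = 3.5 servings → $2.80.
strawberries + sunflower seeds: the both-tight solution has a negative serving — not a feasible corner.
The minimum over all feasible corners is $2.38.

$2.38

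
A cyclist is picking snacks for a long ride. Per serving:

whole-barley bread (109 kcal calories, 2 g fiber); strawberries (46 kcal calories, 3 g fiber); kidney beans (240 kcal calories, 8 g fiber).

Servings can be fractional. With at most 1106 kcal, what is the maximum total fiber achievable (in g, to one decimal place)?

Fiber per kcal: strawberries 0.06522, kidney beans 0.03333, whole-barley bread 0.01835.
With no serving limits, spend the whole calories allowance on strawberries: 1106 kcal / 46 kcal × 3 g = 72.1 g.

72.1 g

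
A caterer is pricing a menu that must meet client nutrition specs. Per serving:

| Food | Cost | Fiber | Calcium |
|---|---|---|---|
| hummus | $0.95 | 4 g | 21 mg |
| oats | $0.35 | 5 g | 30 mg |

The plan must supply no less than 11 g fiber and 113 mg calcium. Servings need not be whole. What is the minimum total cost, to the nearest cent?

At the optimum either one food covers both requirements or two foods hit both targets exactly; no other combination can be cheaper.
hummus only: max(11/4, 113/21) = 5.381 servings → $5.11.
oats only: max(11/5, 113/30) = 3.767 servings → $1.32.
hummus + oats with both targets exact would need a negative amount; discard.
The minimum over all feasible corners is $1.32.

$1.32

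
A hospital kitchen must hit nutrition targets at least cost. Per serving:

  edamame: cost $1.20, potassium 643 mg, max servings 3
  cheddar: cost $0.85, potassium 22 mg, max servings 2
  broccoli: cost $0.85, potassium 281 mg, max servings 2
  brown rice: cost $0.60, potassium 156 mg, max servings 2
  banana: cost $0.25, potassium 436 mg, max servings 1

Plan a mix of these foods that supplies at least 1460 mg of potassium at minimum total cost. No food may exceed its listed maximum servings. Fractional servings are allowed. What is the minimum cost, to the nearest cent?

Cost per mg of potassium: banana $0.0006, edamame $0.0019, broccoli $0.0030, brown rice $0.0038, cheddar $0.0386.
Take 1 serving of banana: +436.0 mg potassium for $0.25 (total $0.25, still need 1024.0 mg).
Take 1.593 servings of edamame: +1024.0 mg potassium for $1.91 (total $2.16, still need 0.0 mg).
Filling from the cheapest source first is optimal under one linear minimum: $2.16.

$2.16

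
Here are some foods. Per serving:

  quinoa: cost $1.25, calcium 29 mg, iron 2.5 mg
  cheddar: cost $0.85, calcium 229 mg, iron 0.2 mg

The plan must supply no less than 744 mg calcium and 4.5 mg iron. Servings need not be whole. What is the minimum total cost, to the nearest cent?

Minimising a linear cost over {calcium ≥ 744, iron ≥ 4.5, servings ≥ 0} — the optimum is at a vertex, using one or two foods.
quinoa only: max(744/29, 4.5/2.5) = 25.66 servings → $32.07.
cheddar only: max(744/229, 4.5/0.2) = 22.5 servings → $19.12.
quinoa + cheddar with both tight: 1.556 servings and 3.052 servings → $4.54.
The minimum over all feasible corners is $4.54.

$4.54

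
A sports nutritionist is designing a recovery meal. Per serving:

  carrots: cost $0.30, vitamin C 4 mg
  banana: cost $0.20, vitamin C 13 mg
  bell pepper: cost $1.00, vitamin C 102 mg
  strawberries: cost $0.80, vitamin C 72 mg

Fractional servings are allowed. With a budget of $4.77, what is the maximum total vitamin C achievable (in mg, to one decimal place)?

Vitamin C per dollar: bell pepper 102, strawberries 90, banana 65, carrots 13.33.
With no serving limits, spend the whole cost allowance on bell pepper: $4.77 / $1.00 × 102 mg = 486.5 mg.

486.5 mg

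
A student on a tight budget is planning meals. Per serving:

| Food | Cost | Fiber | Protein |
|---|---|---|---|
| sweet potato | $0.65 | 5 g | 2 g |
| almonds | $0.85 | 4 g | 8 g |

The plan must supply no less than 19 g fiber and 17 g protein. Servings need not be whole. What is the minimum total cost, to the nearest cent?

$2.95

An LP optimum is at a vertex; with two nutrient constraints at most two foods are used. Check each candidate.
sweet potato only: max(19/5, 17/2) = 8.5 servings → $5.53.
almonds only: max(19/4, 17/8) = 4.75 servings → $4.04.
sweet potato + almonds with both tight: 2.625 servings and 1.469 servings → $2.95.
Cheapest feasible corner: $2.95.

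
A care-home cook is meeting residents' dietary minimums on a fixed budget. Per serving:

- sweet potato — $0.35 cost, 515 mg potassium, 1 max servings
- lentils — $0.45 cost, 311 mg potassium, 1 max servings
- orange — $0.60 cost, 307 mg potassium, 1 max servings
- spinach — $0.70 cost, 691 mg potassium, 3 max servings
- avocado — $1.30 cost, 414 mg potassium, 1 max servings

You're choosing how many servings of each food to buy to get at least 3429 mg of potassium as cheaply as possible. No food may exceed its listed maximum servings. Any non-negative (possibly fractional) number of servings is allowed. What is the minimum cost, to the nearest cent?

$4.20

Cost per mg of potassium: sweet potato $0.0007, spinach $0.0010, lentils $0.0014, orange $0.0020, avocado $0.0031.
Take 1 serving of sweet potato: +515.0 mg potassium for $0.35 (total $0.35, still need 2914.0 mg).
Take 3 servings of spinach: +2073.0 mg potassium for $2.10 (total $2.45, still need 841.0 mg).
Take 1 serving of lentils: +311.0 mg potassium for $0.45 (total $2.90, still need 530.0 mg).
Take 1 serving of orange: +307.0 mg potassium for $0.60 (total $3.50, still need 223.0 mg).
Take 0.5386 servings of avocado: +223.0 mg potassium for $0.70 (total $4.20, still need 0.0 mg).
Filling from the cheapest source first is optimal under one linear minimum: $4.20.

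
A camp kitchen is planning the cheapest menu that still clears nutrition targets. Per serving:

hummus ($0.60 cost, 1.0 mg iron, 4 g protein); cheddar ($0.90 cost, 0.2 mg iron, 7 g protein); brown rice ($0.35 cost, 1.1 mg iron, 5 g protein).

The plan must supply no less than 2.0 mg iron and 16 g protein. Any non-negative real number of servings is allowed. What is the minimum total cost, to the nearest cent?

$1.12

At the optimum either one food covers both requirements or two foods hit both targets exactly; no other combination can be cheaper.
hummus only: max(2.0/1.0, 16/4) = 4 servings → $2.40.
cheddar only: max(2.0/0.2, 16/7) = 10 servings → $9.00.
brown rice only: max(2.0/1.1, 16/5) = 3.2 servings → $1.12.
hummus + cheddar with both tight: 1.742 servings and 1.29 servings → $2.21.
hummus + brown rice: the both-tight solution has a negative serving — not a feasible corner.
cheddar + brown rice with both tight: 1.134 servings and 1.612 servings → $1.59.
The minimum over all feasible corners is $1.12.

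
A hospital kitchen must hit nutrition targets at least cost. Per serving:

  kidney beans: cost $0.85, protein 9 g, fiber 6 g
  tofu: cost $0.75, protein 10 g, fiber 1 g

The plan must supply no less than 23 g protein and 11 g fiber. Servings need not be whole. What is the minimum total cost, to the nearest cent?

Compare the cost at each extreme point of the feasible region.
kidney beans only: max(23/9, 11/6) = 2.556 servings → $2.17.
tofu only: max(23/10, 11/1) = 11 servings → $8.25.
kidney beans + tofu with both tight: 1.706 servings and 0.7647 servings → $2.02.
The minimum over all feasible corners is $2.02.

$2.02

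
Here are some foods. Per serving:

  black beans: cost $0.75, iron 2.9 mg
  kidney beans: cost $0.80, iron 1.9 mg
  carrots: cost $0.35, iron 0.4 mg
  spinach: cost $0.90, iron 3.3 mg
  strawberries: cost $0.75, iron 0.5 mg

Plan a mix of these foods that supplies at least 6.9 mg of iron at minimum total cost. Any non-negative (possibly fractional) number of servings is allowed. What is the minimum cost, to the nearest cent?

$1.78

Cost per mg of iron: black beans $0.2586, spinach $0.2727, kidney beans $0.4211, carrots $0.8750, strawberries $1.5000.
With no serving limits, use only black beans: 6.9 mg / 2.9 mg = 2.379 servings × $0.75 = $1.78.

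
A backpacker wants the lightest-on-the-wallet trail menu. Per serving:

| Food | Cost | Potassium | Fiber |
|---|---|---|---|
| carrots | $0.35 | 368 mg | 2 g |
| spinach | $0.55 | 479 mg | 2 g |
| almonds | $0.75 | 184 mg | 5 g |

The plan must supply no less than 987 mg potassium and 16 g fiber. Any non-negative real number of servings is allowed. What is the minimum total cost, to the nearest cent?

Minimising a linear cost over {potassium ≥ 987, fiber ≥ 16, servings ≥ 0} — the optimum is at a vertex, using one or two foods.
carrots only: max(987/368, 16/2) = 8 servings → $2.80.
spinach only: max(987/479, 16/2) = 8 servings → $4.40.
almonds only: max(987/184, 16/5) = 5.364 servings → $4.02.
carrots + spinach: intersection lies outside the first quadrant.
carrots + almonds with both tight: 1.353 servings and 2.659 servings → $2.47.
spinach + almonds with both tight: 0.9822 servings and 2.807 servings → $2.65.
The minimum over all feasible corners is $2.47.

$2.47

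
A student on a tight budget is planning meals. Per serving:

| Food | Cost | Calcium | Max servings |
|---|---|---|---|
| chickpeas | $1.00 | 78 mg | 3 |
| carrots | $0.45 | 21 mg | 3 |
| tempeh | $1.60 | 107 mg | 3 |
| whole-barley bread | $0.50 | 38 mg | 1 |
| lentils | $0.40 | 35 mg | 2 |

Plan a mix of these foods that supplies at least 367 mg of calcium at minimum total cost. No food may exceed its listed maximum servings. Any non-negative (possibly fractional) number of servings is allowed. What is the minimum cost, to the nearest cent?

$4.67

Cost per mg of calcium: lentils $0.0114, chickpeas $0.0128, whole-barley bread $0.0132, tempeh $0.0150, carrots $0.0214.
Take 2 servings of lentils: +70.0 mg calcium for $0.80 (total $0.80, still need 297.0 mg).
Take 3 servings of chickpeas: +234.0 mg calcium for $3.00 (total $3.80, still need 63.0 mg).
Take 1 serving of whole-barley bread: +38.0 mg calcium for $0.50 (total $4.30, still need 25.0 mg).
Take 0.2336 servings of tempeh: +25.0 mg calcium for $0.37 (total $4.67, still need 0.0 mg).
Filling from the cheapest source first is optimal under one linear minimum: $4.67.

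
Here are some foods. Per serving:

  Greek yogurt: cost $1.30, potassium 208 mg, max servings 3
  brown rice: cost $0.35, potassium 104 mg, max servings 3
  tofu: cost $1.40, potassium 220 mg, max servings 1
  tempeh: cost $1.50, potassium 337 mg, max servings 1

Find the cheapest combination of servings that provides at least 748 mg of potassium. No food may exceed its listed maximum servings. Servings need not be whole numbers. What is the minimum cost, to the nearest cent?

$3.17

Cost per mg of potassium: brown rice $0.0034, tempeh $0.0045, Greek yogurt $0.0063, tofu $0.0064.
Take 3 servings of brown rice: +312.0 mg potassium for $1.05 (total $1.05, still need 436.0 mg).
Take 1 serving of tempeh: +337.0 mg potassium for $1.50 (total $2.55, still need 99.0 mg).
Take 0.476 servings of Greek yogurt: +99.0 mg potassium for $0.62 (total $3.17, still need 0.0 mg).
Greedy by cheapest-per-mg is optimal for a single linear constraint, so the minimum cost is $3.17.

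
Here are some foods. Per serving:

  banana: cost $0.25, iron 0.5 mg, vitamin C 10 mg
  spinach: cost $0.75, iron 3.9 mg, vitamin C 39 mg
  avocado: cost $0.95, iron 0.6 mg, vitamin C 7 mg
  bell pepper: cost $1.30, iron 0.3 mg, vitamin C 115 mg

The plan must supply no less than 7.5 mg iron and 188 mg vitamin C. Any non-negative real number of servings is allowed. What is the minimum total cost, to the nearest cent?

At the optimum either one food covers both requirements or two foods hit both targets exactly; no other combination can be cheaper.
banana only: max(7.5/0.5, 188/10) = 18.8 servings → $4.70.
spinach only: max(7.5/3.9, 188/39) = 4.821 servings → $3.62.
avocado only: max(7.5/0.6, 188/7) = 26.86 servings → $25.51.
bell pepper only: max(7.5/0.3, 188/115) = 25 servings → $32.50.
banana + spinach: intersection lies outside the first quadrant.
banana + avocado: the both-tight solution has a negative serving — not a feasible corner.
banana + bell pepper with both tight: 14.79 servings and 0.3486 servings → $4.15.
spinach + avocado: intersection lies outside the first quadrant.
spinach + bell pepper with both tight: 1.845 servings and 1.009 servings → $2.70.
avocado + bell pepper with both tight: 12.05 servings and 0.9013 servings → $12.62.
The minimum over all feasible corners is $2.70.

$2.70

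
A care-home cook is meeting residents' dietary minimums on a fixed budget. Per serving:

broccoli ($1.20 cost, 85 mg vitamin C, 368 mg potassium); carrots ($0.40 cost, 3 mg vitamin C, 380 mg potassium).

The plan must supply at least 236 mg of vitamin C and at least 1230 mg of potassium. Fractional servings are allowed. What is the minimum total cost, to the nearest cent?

A basic optimal solution has at most two foods positive. Try each food alone and each pair with both targets met exactly.
broccoli only: max(236/85, 1230/368) = 3.342 servings → $4.01.
carrots only: max(236/3, 1230/380) = 78.67 servings → $31.47.
broccoli + carrots with both tight: 2.756 servings and 0.5674 servings → $3.53.
The minimum over all feasible corners is $3.53.

$3.53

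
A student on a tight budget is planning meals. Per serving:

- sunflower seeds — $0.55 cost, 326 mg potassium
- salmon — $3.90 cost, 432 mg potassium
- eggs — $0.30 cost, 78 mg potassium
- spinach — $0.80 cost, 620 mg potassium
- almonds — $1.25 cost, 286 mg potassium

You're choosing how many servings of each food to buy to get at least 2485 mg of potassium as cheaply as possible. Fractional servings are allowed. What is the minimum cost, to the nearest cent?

Cost per mg of potassium: spinach $0.0013, sunflower seeds $0.0017, eggs $0.0038, almonds $0.0044, salmon $0.0090.
With no serving limits, use only spinach: 2485 mg / 620 mg = 4.008 servings × $0.80 = $3.21.

$3.21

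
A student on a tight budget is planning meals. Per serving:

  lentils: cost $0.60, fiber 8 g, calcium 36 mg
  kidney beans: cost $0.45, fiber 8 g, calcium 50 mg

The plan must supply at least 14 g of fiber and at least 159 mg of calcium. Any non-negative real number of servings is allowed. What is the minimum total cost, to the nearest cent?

Check every corner: each single food scaled to meet both minima, and each pair solved so both constraints bind.
lentils only: max(14/8, 159/36) = 4.417 servings → $2.65.
kidney beans only: max(14/8, 159/50) = 3.18 servings → $1.43.
lentils + kidney beans with both targets exact would need a negative amount; discard.
Cheapest feasible corner: $1.43.

$1.43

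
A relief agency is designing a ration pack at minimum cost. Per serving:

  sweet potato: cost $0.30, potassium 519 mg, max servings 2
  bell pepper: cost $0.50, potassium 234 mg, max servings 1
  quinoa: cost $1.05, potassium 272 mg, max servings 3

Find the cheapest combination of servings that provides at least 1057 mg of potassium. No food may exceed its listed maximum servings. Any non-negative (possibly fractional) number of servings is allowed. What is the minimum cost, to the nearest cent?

Cost per mg of potassium: sweet potato $0.0006, bell pepper $0.0021, quinoa $0.0039.
Take 2 servings of sweet potato: +1038.0 mg potassium for $0.60 (total $0.60, still need 19.0 mg).
Take 0.0812 servings of bell pepper: +19.0 mg potassium for $0.04 (total $0.64, still need 0.0 mg).
Greedy by cheapest-per-mg is optimal for a single linear constraint, so the minimum cost is $0.64.

$0.64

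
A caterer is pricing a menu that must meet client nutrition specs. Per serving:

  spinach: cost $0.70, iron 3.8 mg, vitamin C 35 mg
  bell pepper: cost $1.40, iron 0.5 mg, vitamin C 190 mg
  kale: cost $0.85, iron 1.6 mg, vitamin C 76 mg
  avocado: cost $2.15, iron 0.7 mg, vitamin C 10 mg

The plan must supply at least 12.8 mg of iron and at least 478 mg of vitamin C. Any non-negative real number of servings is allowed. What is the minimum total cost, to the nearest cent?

With two linear requirements the optimum uses one or two foods; enumerate the corners.
spinach only: max(12.8/3.8, 478/35) = 13.66 servings → $9.56.
bell pepper only: max(12.8/0.5, 478/190) = 25.6 servings → $35.84.
kale only: max(12.8/1.6, 478/76) = 8 servings → $6.80.
avocado only: max(12.8/0.7, 478/10) = 47.8 servings → $102.77.
spinach + bell pepper with both tight: 3.113 servings and 1.942 servings → $4.90.
spinach + kale with both tight: 0.8935 servings and 5.878 servings → $5.62.
spinach + avocado: the both-tight solution has a negative serving — not a feasible corner.
bell pepper + kale: the both-tight solution has a negative serving — not a feasible corner.
bell pepper + avocado with both tight: 1.614 servings and 17.13 servings → $39.10.
kale + avocado with both tight: 5.554 servings and 5.591 servings → $16.74.
The minimum over all feasible corners is $4.90.

$4.90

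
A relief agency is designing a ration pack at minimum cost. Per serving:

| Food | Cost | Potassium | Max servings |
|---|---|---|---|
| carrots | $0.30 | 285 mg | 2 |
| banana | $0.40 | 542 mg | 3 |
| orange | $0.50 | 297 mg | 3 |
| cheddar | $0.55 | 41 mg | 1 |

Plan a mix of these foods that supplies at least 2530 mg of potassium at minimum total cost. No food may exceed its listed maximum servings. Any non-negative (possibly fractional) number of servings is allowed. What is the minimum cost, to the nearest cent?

$2.36

Cost per mg of potassium: banana $0.0007, carrots $0.0011, orange $0.0017, cheddar $0.0134.
Take 3 servings of banana: +1626.0 mg potassium for $1.20 (total $1.20, still need 904.0 mg).
Take 2 servings of carrots: +570.0 mg potassium for $0.60 (total $1.80, still need 334.0 mg).
Take 1.125 servings of orange: +334.0 mg potassium for $0.56 (total $2.36, still need 0.0 mg).
Filling from the cheapest source first is optimal under one linear minimum: $2.36.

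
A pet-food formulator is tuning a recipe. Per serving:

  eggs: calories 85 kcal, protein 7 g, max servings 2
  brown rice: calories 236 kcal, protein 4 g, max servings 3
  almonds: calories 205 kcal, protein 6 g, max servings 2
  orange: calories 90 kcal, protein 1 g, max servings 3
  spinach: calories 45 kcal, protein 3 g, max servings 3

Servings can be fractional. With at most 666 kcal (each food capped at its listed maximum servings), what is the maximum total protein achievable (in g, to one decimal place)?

Protein per kcal: eggs 0.08235, spinach 0.06667, almonds 0.02927, brown rice 0.01695, orange 0.01111.
Take 2 servings of eggs: uses 170 kcal, +14.0 g protein (running total 14.0 g).
Take 3 servings of spinach: uses 135 kcal, +9.0 g protein (running total 23.0 g).
Take 1.761 servings of almonds: uses 361 kcal, +10.6 g protein (running total 33.6 g).
Filling greedily by protein-per-kcal is optimal for one linear limit, giving 33.6 g.

33.6 g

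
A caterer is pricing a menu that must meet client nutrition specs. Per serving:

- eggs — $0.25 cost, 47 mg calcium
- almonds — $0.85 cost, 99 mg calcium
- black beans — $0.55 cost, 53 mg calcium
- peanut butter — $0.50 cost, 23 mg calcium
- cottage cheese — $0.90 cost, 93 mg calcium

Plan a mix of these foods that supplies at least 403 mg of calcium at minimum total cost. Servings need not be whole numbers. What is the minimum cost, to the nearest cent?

$2.14

Cost per mg of calcium: eggs $0.0053, almonds $0.0086, cottage cheese $0.0097, black beans $0.0104, peanut butter $0.0217.
With no serving limits, use only eggs: 403 mg / 47 mg = 8.574 servings × $0.25 = $2.14.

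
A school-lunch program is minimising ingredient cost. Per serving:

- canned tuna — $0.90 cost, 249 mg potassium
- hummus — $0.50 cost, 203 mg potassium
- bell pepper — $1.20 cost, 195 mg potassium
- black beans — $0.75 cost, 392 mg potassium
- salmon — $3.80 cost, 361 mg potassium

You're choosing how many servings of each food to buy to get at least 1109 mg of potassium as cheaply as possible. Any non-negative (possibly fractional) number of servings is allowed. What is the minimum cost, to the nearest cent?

Cost per mg of potassium: black beans $0.0019, hummus $0.0025, canned tuna $0.0036, bell pepper $0.0062, salmon $0.0105.
With no serving limits, use only black beans: 1109 mg / 392 mg = 2.829 servings × $0.75 = $2.12.

$2.12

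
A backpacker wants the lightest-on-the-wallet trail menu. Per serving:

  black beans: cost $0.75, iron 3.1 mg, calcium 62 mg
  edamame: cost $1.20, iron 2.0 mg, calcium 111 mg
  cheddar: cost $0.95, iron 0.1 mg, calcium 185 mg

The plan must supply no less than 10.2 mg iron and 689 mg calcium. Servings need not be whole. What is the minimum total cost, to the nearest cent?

For a min-cost LP with two ≥-constraints, a basic feasible solution has at most two positive variables.
black beans only: max(10.2/3.1, 689/62) = 11.11 servings → $8.33.
edamame only: max(10.2/2.0, 689/111) = 6.207 servings → $7.45.
cheddar only: max(10.2/0.1, 689/185) = 102 servings → $96.90.
black beans + edamame with both targets exact would need a negative amount; discard.
black beans + cheddar with both tight: 3.205 servings and 2.65 servings → $4.92.
edamame + cheddar with both tight: 5.066 servings and 0.6849 servings → $6.73.
The minimum over all feasible corners is $4.92.

$4.92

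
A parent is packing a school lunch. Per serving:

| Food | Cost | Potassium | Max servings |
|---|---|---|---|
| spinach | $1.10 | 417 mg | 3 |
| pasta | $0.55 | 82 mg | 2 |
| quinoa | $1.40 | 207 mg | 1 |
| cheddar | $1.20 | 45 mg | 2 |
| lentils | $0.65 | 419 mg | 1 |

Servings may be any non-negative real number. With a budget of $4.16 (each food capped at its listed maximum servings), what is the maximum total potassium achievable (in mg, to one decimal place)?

Potassium per dollar: lentils 644.6, spinach 379.1, pasta 149.1, quinoa 147.9, cheddar 37.5.
Take 1 serving of lentils: spends $0.65, +419.0 mg potassium (running total 419.0 mg).
Take 3 servings of spinach: spends $3.30, +1251.0 mg potassium (running total 1670.0 mg).
Take 0.3818 servings of pasta: spends $0.21, +31.3 mg potassium (running total 1701.3 mg).
Greedy by best ratio exhausts the cost allowance optimally: 1701.3 mg.

1701.3 mg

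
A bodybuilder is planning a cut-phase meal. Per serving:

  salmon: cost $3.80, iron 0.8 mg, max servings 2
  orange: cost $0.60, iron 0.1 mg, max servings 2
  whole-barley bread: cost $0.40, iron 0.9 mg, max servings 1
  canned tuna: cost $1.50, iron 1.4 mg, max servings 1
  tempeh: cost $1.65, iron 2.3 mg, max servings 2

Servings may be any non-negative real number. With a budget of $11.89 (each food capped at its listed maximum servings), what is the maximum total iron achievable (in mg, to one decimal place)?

8.3 mg

Iron per dollar: whole-barley bread 2.25, tempeh 1.394, canned tuna 0.9333, salmon 0.2105, orange 0.1667.
Take 1 serving of whole-barley bread: spends $0.40, +0.9 mg iron (running total 0.9 mg).
Take 2 servings of tempeh: spends $3.30, +4.6 mg iron (running total 5.5 mg).
Take 1 serving of canned tuna: spends $1.50, +1.4 mg iron (running total 6.9 mg).
Take 1.761 servings of salmon: spends $6.69, +1.4 mg iron (running total 8.3 mg).
Filling greedily by iron-per-dollar is optimal for one linear limit, giving 8.3 mg.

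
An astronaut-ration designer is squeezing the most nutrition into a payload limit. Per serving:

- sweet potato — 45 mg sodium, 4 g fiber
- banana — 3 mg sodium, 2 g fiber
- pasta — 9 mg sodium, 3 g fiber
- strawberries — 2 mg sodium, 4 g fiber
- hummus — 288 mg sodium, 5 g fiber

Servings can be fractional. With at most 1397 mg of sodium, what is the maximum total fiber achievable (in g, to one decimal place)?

Fiber per mg sodium: strawberries 2, banana 0.6667, pasta 0.3333, sweet potato 0.08889, hummus 0.01736.
With no serving limits, spend the whole sodium allowance on strawberries: 1397 mg / 2 mg × 4 g = 2794.0 g.

2794.0 g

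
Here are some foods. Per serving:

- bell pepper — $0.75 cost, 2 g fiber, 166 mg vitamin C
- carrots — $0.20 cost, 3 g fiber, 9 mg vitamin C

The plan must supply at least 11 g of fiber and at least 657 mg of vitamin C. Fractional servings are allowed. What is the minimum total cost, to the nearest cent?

Check every corner: each single food scaled to meet both minima, and each pair solved so both constraints bind.
bell pepper only: max(11/2, 657/166) = 5.5 servings → $4.12.
carrots only: max(11/3, 657/9) = 73 servings → $14.60.
bell pepper + carrots with both tight: 3.9 servings and 1.067 servings → $3.14.
Cheapest feasible corner: $3.14.

$3.14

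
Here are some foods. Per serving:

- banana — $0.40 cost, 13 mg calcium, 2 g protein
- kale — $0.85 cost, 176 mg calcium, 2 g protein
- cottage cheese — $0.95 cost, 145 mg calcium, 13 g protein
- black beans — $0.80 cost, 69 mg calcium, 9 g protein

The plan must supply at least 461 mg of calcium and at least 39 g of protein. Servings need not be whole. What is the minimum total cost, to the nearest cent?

$2.97

A basic optimal solution has at most two foods positive. Try each food alone and each pair with both targets met exactly.
banana only: max(461/13, 39/2) = 35.46 servings → $14.18.
kale only: max(461/176, 39/2) = 19.5 servings → $16.57.
cottage cheese only: max(461/145, 39/13) = 3.179 servings → $3.02.
black beans only: max(461/69, 39/9) = 6.681 servings → $5.34.
banana + kale with both tight: 18.23 servings and 1.273 servings → $8.37.
banana + cottage cheese: intersection lies outside the first quadrant.
banana + black beans: the both-tight solution has a negative serving — not a feasible corner.
kale + cottage cheese with both tight: 0.1692 servings and 2.974 servings → $2.97.
kale + black beans with both tight: 1.008 servings and 4.109 servings → $4.14.
cottage cheese + black beans: the both-tight solution has a negative serving — not a feasible corner.
The minimum over all feasible corners is $2.97.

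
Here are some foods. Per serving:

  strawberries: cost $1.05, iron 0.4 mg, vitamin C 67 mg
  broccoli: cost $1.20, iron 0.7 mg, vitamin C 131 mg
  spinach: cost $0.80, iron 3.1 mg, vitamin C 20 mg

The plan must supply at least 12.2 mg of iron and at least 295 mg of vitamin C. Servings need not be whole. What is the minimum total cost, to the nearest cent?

$4.89

With two linear requirements the optimum uses one or two foods; enumerate the corners.
strawberries only: max(12.2/0.4, 295/67) = 30.5 servings → $32.02.
broccoli only: max(12.2/0.7, 295/131) = 17.43 servings → $20.91.
spinach only: max(12.2/3.1, 295/20) = 14.75 servings → $11.80.
strawberries + broccoli with both targets exact would need a negative amount; discard.
strawberries + spinach with both tight: 3.358 servings and 3.502 servings → $6.33.
broccoli + spinach with both tight: 1.71 servings and 3.549 servings → $4.89.
So the least-cost plan costs $4.89.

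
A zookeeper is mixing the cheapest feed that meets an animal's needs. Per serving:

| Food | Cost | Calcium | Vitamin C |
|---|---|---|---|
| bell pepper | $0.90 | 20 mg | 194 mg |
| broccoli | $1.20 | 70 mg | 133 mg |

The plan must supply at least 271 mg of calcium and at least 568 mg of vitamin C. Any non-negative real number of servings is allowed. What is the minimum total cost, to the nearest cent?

$4.84

bell pepper only: max(271/20, 568/194) = 13.55 servings → $12.20.
broccoli only: max(271/70, 568/133) = 4.271 servings → $5.12.
bell pepper + broccoli with both tight: 0.3404 servings and 3.774 servings → $4.84.
Cheapest feasible corner: $4.84.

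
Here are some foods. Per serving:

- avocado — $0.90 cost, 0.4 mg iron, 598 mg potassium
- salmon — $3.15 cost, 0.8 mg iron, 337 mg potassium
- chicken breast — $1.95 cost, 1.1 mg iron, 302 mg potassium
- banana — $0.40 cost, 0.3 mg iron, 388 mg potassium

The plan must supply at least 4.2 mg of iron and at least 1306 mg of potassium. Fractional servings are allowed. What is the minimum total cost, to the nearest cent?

At the optimum either one food covers both requirements or two foods hit both targets exactly; no other combination can be cheaper.
avocado only: max(4.2/0.4, 1306/598) = 10.5 servings → $9.45.
salmon only: max(4.2/0.8, 1306/337) = 5.25 servings → $16.54.
chicken breast only: max(4.2/1.1, 1306/302) = 4.325 servings → $8.43.
banana only: max(4.2/0.3, 1306/388) = 14 servings → $5.60.
avocado + salmon: the both-tight solution has a negative serving — not a feasible corner.
avocado + chicken breast with both tight: 0.3132 servings and 3.704 servings → $7.51.
avocado + banana: the both-tight solution has a negative serving — not a feasible corner.
salmon + chicken breast with both tight: 1.303 servings and 2.871 servings → $9.70.
salmon + banana with both targets exact would need a negative amount; discard.
chicken breast + banana with both tight: 3.682 servings and 0.5003 servings → $7.38.
Cheapest feasible corner: $5.60.

$5.60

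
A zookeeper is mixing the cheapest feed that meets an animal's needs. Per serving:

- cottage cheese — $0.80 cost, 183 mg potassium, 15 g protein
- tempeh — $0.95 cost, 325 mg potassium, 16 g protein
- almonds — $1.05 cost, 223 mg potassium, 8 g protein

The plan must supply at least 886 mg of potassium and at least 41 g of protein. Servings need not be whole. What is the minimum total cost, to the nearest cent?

The cheapest plan sits at a corner of the feasible region — with two constraints it uses at most two foods.
cottage cheese only: max(886/183, 41/15) = 4.842 servings → $3.87.
tempeh only: max(886/325, 41/16) = 2.726 servings → $2.59.
almonds only: max(886/223, 41/8) = 5.125 servings → $5.38.
cottage cheese + tempeh: the both-tight solution has a negative serving — not a feasible corner.
cottage cheese + almonds with both tight: 1.093 servings and 3.077 servings → $4.10.
tempeh + almonds with both tight: 2.123 servings and 0.8791 servings → $2.94.
So the least-cost plan costs $2.59.

$2.59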